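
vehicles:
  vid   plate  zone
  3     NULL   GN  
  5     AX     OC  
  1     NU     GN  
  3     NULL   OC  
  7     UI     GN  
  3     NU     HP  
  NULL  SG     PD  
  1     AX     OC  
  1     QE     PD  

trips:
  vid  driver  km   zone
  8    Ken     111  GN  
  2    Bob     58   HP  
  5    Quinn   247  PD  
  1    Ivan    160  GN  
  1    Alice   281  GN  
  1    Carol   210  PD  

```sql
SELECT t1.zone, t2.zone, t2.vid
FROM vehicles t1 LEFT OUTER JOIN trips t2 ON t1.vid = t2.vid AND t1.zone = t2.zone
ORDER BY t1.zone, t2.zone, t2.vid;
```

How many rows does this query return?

10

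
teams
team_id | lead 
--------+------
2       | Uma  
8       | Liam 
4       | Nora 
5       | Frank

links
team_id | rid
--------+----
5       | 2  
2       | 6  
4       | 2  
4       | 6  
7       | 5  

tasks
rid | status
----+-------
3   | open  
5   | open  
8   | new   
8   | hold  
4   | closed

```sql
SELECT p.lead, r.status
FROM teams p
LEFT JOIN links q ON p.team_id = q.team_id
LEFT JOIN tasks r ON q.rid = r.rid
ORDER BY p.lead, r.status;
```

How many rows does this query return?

Step 1 — p LEFT JOIN q on team_id → 5 row(s).
Then LEFT JOIN `tasks r` on rid: each of those 5 rows is kept; rows whose q.rid has no match in r get NULL for r's columns.
Result: 5 row(s).

5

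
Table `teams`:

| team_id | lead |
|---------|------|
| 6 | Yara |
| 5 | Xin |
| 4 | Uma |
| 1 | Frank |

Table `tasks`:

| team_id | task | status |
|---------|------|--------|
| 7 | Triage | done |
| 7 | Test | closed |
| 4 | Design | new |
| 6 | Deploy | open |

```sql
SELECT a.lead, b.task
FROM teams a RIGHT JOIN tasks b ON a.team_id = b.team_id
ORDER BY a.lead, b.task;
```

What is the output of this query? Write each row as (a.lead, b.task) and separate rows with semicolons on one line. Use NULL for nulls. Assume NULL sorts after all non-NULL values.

RIGHT JOIN keeps every row from `tasks`; unmatched rows get NULL for `teams`'s columns.
Matching on a.team_id = b.team_id.
- a (team_id=6) pairs with 1 row(s) of b.
- a (team_id=5) has no partner in b.
- a (team_id=4) pairs with 1 row(s) of b.
- a (team_id=1) has no partner in b.
- plus 2 unmatched b row(s), each kept with NULL a columns.
After projecting and ordering:
a.lead | b.task
Uma | Design
Yara | Deploy
NULL | Test
NULL | Triage

(Uma, Design); (Yara, Deploy); (NULL, Test); (NULL, Triage)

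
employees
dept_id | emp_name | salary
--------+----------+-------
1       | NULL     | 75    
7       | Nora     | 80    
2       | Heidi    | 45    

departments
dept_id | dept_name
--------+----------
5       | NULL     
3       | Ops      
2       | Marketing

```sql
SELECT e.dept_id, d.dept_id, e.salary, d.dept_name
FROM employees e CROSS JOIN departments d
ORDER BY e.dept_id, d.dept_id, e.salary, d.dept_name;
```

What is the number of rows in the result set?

CROSS JOIN pairs every row of `employees` with every row of `departments`: 3 × 3 = 9 rows.

9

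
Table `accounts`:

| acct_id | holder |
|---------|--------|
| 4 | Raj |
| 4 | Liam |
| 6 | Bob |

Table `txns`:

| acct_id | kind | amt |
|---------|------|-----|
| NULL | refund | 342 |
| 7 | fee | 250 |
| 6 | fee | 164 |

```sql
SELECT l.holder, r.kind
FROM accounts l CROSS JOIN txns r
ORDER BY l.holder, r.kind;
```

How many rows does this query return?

9

CROSS JOIN pairs every row of `accounts` with every row of `txns`: 3 × 3 = 9 rows.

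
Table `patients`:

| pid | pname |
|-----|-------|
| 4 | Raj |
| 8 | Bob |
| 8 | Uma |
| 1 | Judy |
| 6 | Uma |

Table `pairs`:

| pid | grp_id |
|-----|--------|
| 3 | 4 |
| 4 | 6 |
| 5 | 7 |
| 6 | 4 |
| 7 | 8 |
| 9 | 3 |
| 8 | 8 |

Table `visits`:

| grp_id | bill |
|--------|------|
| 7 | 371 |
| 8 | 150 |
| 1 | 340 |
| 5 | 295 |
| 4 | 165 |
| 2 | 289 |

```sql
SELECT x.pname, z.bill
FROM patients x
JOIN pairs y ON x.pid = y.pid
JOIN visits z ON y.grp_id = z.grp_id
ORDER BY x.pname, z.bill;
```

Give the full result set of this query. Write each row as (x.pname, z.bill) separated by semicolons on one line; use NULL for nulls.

(Bob, 150); (Uma, 150); (Uma, 165)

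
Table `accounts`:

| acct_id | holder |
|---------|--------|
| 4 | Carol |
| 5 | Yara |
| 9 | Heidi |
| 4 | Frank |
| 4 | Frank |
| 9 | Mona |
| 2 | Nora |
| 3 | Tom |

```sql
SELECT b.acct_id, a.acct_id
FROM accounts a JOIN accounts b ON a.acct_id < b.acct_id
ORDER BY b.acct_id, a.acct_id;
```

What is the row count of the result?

24

INNER JOIN keeps only pairs where the ON condition holds.
Matching on a.acct_id < b.acct_id.
- a row (acct_id=4): matches 3 b row(s) → 3 output row(s).
- a row (acct_id=5): matches 2 b row(s) → 2 output row(s).
- a row (acct_id=9): no match → dropped.
- a row (acct_id=4): matches 3 b row(s) → 3 output row(s).
- a row (acct_id=4): matches 3 b row(s) → 3 output row(s).
- a row (acct_id=9): no match → dropped.
- a row (acct_id=2): matches 7 b row(s) → 7 output row(s).
- a row (acct_id=3): matches 6 b row(s) → 6 output row(s).
Total: 24 rows.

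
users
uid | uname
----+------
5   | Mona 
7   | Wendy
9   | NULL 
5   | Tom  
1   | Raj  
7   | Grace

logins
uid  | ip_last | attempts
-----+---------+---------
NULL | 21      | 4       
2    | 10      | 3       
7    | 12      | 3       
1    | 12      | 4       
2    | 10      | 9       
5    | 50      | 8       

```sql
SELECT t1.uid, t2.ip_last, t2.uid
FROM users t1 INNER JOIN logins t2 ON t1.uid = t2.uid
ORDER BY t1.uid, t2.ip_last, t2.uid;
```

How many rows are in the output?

5

INNER JOIN keeps only pairs where the ON condition holds.
Matching on t1.uid = t2.uid. A NULL in a compared column never satisfies the condition.
Matched pairs: 5.
Total: 5 rows.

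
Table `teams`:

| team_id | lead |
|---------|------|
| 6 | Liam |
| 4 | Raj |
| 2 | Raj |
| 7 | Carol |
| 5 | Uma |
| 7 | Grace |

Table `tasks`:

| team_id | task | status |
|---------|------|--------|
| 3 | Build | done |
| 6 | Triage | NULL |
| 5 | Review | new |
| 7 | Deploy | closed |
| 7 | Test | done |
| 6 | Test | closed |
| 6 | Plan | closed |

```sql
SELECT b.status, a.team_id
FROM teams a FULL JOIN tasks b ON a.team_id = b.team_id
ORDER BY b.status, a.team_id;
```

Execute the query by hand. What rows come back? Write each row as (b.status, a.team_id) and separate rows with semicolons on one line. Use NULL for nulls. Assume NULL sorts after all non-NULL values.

(closed, 6); (closed, 6); (closed, 7); (closed, 7); (done, 7); (done, 7); (done, NULL); (new, 5); (NULL, 2); (NULL, 4); (NULL, 6)

FULL OUTER JOIN keeps every row from both sides; unmatched rows get NULL for the other side's columns.
Matching on a.team_id = b.team_id.
- a (team_id=6) pairs with 3 row(s) of b.
- a (team_id=4) has no partner → padded with NULL.
- a (team_id=2) has no partner → padded with NULL.
- a (team_id=7) pairs with 2 row(s) of b.
- a (team_id=5) pairs with 1 row(s) of b.
- a (team_id=7) pairs with 2 row(s) of b.
- 1 row(s) from b found no a partner → padded with NULL.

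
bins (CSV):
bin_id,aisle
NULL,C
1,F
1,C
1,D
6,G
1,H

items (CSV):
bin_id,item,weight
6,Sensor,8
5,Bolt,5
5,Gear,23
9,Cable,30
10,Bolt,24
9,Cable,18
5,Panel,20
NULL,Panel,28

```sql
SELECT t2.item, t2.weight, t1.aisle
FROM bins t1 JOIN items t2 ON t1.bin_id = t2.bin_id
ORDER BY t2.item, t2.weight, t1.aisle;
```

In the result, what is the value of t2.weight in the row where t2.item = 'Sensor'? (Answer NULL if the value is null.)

8

INNER JOIN keeps only pairs where the ON condition holds.
Matching on t1.bin_id = t2.bin_id. A NULL in a compared column never satisfies the condition.
Matched pairs: 1.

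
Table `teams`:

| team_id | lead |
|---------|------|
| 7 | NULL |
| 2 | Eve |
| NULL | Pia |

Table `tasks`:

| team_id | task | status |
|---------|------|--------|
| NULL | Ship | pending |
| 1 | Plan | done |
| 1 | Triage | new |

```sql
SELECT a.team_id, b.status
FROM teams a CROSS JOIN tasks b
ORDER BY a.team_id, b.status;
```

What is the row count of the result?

9

CROSS JOIN pairs every row of `teams` with every row of `tasks`: 3 × 3 = 9 rows.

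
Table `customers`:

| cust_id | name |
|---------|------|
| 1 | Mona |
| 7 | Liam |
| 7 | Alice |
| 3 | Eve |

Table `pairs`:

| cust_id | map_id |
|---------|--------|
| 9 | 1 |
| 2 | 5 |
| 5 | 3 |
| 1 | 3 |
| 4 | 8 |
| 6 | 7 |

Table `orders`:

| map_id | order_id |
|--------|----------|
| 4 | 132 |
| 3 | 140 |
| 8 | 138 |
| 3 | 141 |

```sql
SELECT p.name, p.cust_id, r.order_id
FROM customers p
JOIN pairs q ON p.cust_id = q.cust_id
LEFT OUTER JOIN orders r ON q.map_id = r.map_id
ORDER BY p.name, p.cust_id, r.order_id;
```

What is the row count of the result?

Evaluate left to right. First `customers p INNER JOIN pairs q` on cust_id: 1 row(s).
Then LEFT JOIN `orders r` on map_id: each of those 1 rows is kept; rows whose q.map_id has no match in r get NULL for r's columns.
Result: 2 row(s).

2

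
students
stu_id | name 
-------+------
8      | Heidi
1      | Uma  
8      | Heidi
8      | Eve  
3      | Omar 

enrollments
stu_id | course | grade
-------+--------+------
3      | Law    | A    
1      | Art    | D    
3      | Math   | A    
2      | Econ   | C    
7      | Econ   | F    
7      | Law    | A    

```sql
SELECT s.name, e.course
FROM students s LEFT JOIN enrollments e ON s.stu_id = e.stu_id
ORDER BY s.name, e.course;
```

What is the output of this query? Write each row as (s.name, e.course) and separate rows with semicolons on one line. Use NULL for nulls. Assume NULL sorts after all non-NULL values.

LEFT JOIN keeps every row from `students`; unmatched rows get NULL for `enrollments`'s columns.
Matching on s.stu_id = e.stu_id.
- s[0] stu_id=8 → no match; kept with NULLs on the e side.
- s[1] stu_id=1 → 1 match(es) in e → 1 row(s).
- s[2] stu_id=8 → no match; kept with NULLs on the e side.
- s[3] stu_id=8 → no match; kept with NULLs on the e side.
- s[4] stu_id=3 → 2 match(es) in e → 2 row(s).
After projecting and ordering:
s.name | e.course
Eve | NULL
Heidi | NULL
Heidi | NULL
Omar | Law
Omar | Math
Uma | Art

(Eve, NULL); (Heidi, NULL); (Heidi, NULL); (Omar, Law); (Omar, Math); (Uma, Art)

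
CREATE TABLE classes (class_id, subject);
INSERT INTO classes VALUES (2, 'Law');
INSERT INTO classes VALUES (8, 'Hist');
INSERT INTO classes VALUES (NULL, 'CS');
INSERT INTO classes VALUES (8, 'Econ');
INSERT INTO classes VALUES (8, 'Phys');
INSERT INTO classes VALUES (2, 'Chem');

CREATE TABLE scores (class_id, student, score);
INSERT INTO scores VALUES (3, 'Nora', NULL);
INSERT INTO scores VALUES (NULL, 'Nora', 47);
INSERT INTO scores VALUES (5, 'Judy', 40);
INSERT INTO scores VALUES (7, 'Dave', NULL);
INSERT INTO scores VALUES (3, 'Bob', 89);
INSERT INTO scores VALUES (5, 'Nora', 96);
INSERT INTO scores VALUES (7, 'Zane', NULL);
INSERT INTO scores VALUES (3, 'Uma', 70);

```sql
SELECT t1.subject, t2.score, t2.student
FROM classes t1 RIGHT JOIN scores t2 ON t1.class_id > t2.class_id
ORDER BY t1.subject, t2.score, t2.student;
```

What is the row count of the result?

22

RIGHT JOIN keeps every row from `scores`; unmatched rows get NULL for `classes`'s columns.
Matching on t1.class_id > t2.class_id. A NULL in a compared column never satisfies the condition.
Matched pairs: 21; unmatched t2 rows kept: 1.
Total: 21 matched + 1 padded = 22 rows.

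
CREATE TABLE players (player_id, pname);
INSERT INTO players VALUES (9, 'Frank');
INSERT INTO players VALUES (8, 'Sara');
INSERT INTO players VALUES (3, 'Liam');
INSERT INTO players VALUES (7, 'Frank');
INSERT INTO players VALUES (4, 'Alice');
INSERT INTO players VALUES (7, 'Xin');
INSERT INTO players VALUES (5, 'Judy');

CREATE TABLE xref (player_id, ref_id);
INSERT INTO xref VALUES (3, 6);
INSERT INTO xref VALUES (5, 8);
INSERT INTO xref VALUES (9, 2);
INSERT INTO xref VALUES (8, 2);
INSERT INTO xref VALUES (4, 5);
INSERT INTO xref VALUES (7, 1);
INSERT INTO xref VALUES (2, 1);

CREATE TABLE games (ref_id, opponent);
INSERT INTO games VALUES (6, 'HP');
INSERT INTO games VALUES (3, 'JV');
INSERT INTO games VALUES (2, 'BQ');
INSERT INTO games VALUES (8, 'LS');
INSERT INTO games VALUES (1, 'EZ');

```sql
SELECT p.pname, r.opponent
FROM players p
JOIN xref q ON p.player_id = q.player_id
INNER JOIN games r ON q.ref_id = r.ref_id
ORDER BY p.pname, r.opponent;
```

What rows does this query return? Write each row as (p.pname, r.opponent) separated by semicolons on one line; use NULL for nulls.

Joins associate left-to-right: players INNER JOIN xref on player_id gives 7 intermediate row(s).
Then INNER JOIN `games r` on ref_id: keep only rows whose q.ref_id appears in r.

(Frank, BQ); (Frank, EZ); (Judy, LS); (Liam, HP); (Sara, BQ); (Xin, EZ)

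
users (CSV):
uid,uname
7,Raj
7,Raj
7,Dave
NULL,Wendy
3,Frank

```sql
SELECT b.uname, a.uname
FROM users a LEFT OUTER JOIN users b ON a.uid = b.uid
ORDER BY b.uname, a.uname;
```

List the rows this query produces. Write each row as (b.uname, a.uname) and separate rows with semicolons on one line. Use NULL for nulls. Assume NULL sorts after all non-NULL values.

LEFT JOIN keeps every row from `users a`; unmatched rows get NULL for `users b`'s columns.
Matching on a.uid = b.uid. A NULL in a compared column never satisfies the condition.
- a row (uid=7): matches 3 b row(s) → 3 output row(s).
- a row (uid=7): matches 3 b row(s) → 3 output row(s).
- a row (uid=7): matches 3 b row(s) → 3 output row(s).
- a row (uid=NULL): no match → kept, b columns NULL.
- a row (uid=3): matches 1 b row(s) → 1 output row(s).

(Dave, Dave); (Dave, Raj); (Dave, Raj); (Frank, Frank); (Raj, Dave); (Raj, Dave); (Raj, Raj); (Raj, Raj); (Raj, Raj); (Raj, Raj); (NULL, Wendy)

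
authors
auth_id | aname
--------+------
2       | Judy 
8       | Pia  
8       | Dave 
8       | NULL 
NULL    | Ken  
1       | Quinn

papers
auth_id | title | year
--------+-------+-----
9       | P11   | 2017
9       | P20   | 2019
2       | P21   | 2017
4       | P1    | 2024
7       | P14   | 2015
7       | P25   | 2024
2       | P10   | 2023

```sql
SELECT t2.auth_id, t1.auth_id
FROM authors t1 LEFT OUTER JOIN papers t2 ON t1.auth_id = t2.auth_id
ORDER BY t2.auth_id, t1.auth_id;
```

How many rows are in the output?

7

LEFT JOIN keeps every row from `authors`; unmatched rows get NULL for `papers`'s columns.
Matching on t1.auth_id = t2.auth_id. A NULL in a compared column never satisfies the condition.
Matched pairs: 2; unmatched t1 rows kept: 5.
Total: 2 matched + 5 padded = 7 rows.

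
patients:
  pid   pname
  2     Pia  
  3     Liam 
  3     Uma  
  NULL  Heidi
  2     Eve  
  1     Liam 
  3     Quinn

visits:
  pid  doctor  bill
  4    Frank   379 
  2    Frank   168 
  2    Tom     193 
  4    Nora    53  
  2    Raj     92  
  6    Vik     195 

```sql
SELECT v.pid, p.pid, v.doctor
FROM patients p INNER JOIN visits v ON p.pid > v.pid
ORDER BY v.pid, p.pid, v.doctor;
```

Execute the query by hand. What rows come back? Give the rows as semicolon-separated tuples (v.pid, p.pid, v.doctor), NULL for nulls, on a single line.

(2, 3, Frank); (2, 3, Frank); (2, 3, Frank); (2, 3, Raj); (2, 3, Raj); (2, 3, Raj); (2, 3, Tom); (2, 3, Tom); (2, 3, Tom)

INNER JOIN keeps only pairs where the ON condition holds.
Matching on p.pid > v.pid. A NULL in a compared column never satisfies the condition.
Matched pairs: 9.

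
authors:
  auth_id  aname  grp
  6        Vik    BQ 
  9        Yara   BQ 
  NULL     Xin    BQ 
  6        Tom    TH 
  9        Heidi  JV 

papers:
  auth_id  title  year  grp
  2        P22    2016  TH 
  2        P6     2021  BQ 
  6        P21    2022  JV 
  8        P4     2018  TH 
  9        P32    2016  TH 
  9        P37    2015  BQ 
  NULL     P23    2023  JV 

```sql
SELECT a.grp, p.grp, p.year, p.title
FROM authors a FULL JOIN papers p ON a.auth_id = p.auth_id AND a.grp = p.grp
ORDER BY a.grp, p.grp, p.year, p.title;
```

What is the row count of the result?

11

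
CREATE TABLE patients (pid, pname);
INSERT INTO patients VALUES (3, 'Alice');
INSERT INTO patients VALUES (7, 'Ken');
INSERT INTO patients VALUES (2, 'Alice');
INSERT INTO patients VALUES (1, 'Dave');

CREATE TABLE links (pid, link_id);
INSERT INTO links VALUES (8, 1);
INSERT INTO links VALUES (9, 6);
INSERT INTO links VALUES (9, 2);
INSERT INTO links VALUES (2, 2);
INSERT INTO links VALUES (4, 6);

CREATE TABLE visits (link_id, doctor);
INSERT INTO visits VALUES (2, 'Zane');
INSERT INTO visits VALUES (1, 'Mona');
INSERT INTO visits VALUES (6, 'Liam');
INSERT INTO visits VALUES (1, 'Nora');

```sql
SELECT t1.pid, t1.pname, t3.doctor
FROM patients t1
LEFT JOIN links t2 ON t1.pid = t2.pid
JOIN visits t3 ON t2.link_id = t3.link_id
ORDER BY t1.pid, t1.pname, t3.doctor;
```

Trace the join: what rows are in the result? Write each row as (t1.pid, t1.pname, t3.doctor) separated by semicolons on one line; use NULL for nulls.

Step 1 — t1 LEFT JOIN t2 on pid → 4 row(s).
Then INNER JOIN `visits t3` on link_id: keep only rows whose t2.link_id appears in t3.

(2, Alice, Zane)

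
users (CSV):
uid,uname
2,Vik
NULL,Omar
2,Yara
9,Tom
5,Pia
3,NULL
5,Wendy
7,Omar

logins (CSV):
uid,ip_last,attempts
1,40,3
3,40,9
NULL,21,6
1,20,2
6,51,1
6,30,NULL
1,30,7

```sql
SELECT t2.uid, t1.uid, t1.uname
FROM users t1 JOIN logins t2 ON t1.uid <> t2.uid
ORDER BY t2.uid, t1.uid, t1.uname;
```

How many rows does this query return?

41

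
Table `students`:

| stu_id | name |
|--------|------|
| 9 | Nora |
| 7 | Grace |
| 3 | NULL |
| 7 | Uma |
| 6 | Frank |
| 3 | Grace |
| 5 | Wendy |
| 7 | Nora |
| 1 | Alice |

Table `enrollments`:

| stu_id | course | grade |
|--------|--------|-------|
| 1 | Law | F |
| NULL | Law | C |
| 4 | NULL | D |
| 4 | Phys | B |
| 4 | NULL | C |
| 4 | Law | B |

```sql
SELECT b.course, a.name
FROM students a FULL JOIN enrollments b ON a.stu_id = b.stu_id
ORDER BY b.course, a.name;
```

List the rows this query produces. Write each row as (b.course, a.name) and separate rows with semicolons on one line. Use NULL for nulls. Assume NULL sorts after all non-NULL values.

(Law, Alice); (Law, NULL); (Law, NULL); (Phys, NULL); (NULL, Frank); (NULL, Grace); (NULL, Grace); (NULL, Nora); (NULL, Nora); (NULL, Uma); (NULL, Wendy); (NULL, NULL); (NULL, NULL); (NULL, NULL)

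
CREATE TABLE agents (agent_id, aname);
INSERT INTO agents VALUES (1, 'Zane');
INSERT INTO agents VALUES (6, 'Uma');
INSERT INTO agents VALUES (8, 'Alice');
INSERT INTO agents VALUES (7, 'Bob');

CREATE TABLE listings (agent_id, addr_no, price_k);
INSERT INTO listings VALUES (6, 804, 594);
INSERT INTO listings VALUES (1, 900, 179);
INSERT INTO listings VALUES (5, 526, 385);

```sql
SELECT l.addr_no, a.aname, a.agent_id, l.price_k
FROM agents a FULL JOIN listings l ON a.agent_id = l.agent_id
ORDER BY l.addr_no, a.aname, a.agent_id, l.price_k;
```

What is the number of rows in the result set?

5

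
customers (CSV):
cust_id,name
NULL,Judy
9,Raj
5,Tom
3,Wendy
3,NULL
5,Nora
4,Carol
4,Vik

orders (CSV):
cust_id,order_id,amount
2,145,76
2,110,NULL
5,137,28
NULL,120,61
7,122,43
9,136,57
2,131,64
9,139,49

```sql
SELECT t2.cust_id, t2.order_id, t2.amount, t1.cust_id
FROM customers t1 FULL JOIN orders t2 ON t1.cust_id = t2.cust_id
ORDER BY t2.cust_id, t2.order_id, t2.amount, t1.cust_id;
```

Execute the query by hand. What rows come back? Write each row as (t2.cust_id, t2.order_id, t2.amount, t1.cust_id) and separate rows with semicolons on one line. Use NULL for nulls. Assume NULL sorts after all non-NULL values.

FULL OUTER JOIN keeps every row from both sides; unmatched rows get NULL for the other side's columns.
Matching on t1.cust_id = t2.cust_id. A NULL in a compared column never satisfies the condition.
- t1 row (cust_id=NULL): no match → kept, t2 columns NULL.
- t1 row (cust_id=9): matches 2 t2 row(s) → 2 output row(s).
- t1 row (cust_id=5): matches 1 t2 row(s) → 1 output row(s).
- t1 row (cust_id=3): no match → kept, t2 columns NULL.
- t1 row (cust_id=3): no match → kept, t2 columns NULL.
- t1 row (cust_id=5): matches 1 t2 row(s) → 1 output row(s).
- t1 row (cust_id=4): no match → kept, t2 columns NULL.
- t1 row (cust_id=4): no match → kept, t2 columns NULL.
- plus 5 unmatched t2 row(s), each kept with NULL t1 columns.

(2, 110, NULL, NULL); (2, 131, 64, NULL); (2, 145, 76, NULL); (5, 137, 28, 5); (5, 137, 28, 5); (7, 122, 43, NULL); (9, 136, 57, 9); (9, 139, 49, 9); (NULL, 120, 61, NULL); (NULL, NULL, NULL, 3); (NULL, NULL, NULL, 3); (NULL, NULL, NULL, 4); (NULL, NULL, NULL, 4); (NULL, NULL, NULL, NULL)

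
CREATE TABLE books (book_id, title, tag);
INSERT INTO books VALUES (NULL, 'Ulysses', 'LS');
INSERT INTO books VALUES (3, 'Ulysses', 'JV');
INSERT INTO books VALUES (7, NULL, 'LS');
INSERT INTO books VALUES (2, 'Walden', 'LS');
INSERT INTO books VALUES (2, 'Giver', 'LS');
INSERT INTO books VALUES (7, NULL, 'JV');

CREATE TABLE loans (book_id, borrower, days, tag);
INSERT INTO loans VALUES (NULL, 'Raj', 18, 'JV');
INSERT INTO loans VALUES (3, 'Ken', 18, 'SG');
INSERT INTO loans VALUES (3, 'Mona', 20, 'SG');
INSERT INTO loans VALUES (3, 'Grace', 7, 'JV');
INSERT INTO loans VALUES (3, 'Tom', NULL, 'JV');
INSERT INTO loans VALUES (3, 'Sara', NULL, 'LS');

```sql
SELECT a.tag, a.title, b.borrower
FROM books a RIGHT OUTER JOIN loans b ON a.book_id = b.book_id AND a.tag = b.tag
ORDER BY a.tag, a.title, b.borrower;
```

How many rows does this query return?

6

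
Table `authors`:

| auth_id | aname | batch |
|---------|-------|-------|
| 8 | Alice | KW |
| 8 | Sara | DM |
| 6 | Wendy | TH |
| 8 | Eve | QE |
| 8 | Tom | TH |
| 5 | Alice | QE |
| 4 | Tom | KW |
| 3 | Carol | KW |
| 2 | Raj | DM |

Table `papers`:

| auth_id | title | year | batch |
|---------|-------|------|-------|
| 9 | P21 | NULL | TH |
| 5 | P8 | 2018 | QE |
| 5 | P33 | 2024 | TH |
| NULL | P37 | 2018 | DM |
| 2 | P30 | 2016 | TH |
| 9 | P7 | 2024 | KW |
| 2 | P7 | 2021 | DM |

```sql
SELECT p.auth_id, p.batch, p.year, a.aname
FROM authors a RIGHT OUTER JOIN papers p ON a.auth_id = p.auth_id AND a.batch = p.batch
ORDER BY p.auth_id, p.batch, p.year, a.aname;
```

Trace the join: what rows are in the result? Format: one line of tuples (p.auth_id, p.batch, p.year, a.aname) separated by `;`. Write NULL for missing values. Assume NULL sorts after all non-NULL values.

RIGHT JOIN keeps every row from `papers`; unmatched rows get NULL for `authors`'s columns.
Matching on a.auth_id = p.auth_id AND a.batch = p.batch. A NULL in a compared column never satisfies the condition.
- a row (auth_id=8, batch=KW): no match.
- a row (auth_id=8, batch=DM): no match.
- a row (auth_id=6, batch=TH): no match.
- a row (auth_id=8, batch=QE): no match.
- a row (auth_id=8, batch=TH): no match.
- a row (auth_id=5, batch=QE): matches 1 p row(s) → 1 output row(s).
- a row (auth_id=4, batch=KW): no match.
- a row (auth_id=3, batch=KW): no match.
- a row (auth_id=2, batch=DM): matches 1 p row(s) → 1 output row(s).
- 5 p row(s) had no a match → kept, a columns NULL.
After projecting and ordering:
p.auth_id | p.batch | p.year | a.aname
2 | DM | 2021 | Raj
2 | TH | 2016 | NULL
5 | QE | 2018 | Alice
5 | TH | 2024 | NULL
9 | KW | 2024 | NULL
9 | TH | NULL | NULL
NULL | DM | 2018 | NULL

(2, DM, 2021, Raj); (2, TH, 2016, NULL); (5, QE, 2018, Alice); (5, TH, 2024, NULL); (9, KW, 2024, NULL); (9, TH, NULL, NULL); (NULL, DM, 2018, NULL)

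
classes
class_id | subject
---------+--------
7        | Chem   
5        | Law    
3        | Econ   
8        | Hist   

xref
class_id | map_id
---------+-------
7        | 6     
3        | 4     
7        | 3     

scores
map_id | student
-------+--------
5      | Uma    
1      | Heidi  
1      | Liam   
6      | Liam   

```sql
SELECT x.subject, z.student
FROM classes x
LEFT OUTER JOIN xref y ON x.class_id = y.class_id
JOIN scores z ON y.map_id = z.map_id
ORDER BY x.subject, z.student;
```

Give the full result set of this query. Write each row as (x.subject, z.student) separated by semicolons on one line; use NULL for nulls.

(Chem, Liam)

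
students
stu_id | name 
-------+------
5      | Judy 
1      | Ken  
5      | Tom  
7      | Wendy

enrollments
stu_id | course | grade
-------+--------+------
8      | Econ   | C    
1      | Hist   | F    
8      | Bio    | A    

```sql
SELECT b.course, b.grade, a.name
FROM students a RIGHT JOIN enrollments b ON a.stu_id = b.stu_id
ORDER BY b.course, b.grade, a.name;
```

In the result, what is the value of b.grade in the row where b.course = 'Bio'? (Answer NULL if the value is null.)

RIGHT JOIN keeps every row from `enrollments`; unmatched rows get NULL for `students`'s columns.
Matching on a.stu_id = b.stu_id.
Matched pairs: 1; unmatched b rows kept: 2.

A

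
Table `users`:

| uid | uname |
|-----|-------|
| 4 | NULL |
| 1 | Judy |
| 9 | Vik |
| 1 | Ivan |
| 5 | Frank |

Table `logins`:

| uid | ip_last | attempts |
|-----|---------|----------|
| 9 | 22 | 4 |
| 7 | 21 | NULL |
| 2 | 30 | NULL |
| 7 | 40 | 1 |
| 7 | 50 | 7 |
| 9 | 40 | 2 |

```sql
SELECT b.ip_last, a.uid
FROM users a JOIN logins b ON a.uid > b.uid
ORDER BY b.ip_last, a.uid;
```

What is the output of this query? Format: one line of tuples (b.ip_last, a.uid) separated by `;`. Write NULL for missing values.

(21, 9); (30, 4); (30, 5); (30, 9); (40, 9); (50, 9)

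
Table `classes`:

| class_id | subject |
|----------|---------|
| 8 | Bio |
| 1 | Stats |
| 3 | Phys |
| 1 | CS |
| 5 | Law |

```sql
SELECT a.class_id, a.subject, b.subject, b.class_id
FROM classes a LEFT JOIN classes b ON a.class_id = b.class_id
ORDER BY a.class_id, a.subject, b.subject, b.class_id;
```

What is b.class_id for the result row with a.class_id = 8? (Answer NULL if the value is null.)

8

LEFT JOIN keeps every row from `classes a`; unmatched rows get NULL for `classes b`'s columns.
Matching on a.class_id = b.class_id.
Matched pairs: 7; unmatched a rows kept: 0.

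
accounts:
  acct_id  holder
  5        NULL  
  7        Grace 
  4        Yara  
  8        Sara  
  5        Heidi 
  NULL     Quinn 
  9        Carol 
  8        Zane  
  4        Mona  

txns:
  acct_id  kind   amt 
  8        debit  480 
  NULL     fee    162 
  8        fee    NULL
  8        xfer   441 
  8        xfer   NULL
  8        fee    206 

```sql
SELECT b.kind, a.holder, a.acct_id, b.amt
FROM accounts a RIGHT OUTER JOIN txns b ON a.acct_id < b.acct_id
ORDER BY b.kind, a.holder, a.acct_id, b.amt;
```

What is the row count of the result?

26

RIGHT JOIN keeps every row from `txns`; unmatched rows get NULL for `accounts`'s columns.
Matching on a.acct_id < b.acct_id. A NULL in a compared column never satisfies the condition.
Matched pairs: 25; unmatched b rows kept: 1.
Total: 25 matched + 1 padded = 26 rows.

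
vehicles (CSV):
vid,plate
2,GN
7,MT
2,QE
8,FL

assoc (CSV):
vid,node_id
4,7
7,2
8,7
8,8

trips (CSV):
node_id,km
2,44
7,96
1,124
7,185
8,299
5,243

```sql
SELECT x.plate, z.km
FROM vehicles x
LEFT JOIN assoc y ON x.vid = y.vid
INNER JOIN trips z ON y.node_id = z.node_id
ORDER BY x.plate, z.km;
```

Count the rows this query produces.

Step 1 — x LEFT JOIN y on vid → 5 row(s).
Then INNER JOIN `trips z` on node_id: keep only rows whose y.node_id appears in z.
Result: 4 row(s).

4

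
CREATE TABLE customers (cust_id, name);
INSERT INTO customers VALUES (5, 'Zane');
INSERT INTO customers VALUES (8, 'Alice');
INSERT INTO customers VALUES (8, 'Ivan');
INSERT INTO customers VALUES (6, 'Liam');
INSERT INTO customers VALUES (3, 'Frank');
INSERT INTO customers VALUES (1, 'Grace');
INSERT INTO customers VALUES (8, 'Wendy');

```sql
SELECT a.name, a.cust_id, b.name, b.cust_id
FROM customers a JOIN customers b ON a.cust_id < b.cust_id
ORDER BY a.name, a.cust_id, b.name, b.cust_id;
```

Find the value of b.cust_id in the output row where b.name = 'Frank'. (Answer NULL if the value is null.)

INNER JOIN keeps only pairs where the ON condition holds.
Matching on a.cust_id < b.cust_id.
- a[0] cust_id=5 → 4 match(es) in b → 4 row(s).
- a[1] cust_id=8 → no match; dropped.
- a[2] cust_id=8 → no match; dropped.
- a[3] cust_id=6 → 3 match(es) in b → 3 row(s).
- a[4] cust_id=3 → 5 match(es) in b → 5 row(s).
- a[5] cust_id=1 → 6 match(es) in b → 6 row(s).
- a[6] cust_id=8 → no match; dropped.

3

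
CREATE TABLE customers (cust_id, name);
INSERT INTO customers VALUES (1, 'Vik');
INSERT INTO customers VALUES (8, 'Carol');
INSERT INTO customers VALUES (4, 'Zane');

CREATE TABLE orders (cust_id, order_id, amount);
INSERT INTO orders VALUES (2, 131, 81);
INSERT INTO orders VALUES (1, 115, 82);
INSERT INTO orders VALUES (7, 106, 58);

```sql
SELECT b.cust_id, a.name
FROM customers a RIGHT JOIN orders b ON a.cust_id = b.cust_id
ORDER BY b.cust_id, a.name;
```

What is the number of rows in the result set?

3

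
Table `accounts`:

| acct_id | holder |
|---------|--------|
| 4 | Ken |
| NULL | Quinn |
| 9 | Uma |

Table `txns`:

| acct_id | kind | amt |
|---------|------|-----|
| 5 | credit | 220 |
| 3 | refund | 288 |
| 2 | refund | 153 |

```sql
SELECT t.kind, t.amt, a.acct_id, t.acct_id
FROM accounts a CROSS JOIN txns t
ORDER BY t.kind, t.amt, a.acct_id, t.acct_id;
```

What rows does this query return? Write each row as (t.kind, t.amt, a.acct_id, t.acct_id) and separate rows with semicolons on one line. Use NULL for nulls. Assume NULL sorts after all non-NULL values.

(credit, 220, 4, 5); (credit, 220, 9, 5); (credit, 220, NULL, 5); (refund, 153, 4, 2); (refund, 153, 9, 2); (refund, 153, NULL, 2); (refund, 288, 4, 3); (refund, 288, 9, 3); (refund, 288, NULL, 3)

CROSS JOIN pairs every row of `accounts` with every row of `txns`: 3 × 3 = 9 rows.
After projecting and ordering:
t.kind | t.amt | a.acct_id | t.acct_id
credit | 220 | 4 | 5
credit | 220 | 9 | 5
credit | 220 | NULL | 5
refund | 153 | 4 | 2
refund | 153 | 9 | 2
refund | 153 | NULL | 2
refund | 288 | 4 | 3
refund | 288 | 9 | 3
refund | 288 | NULL | 3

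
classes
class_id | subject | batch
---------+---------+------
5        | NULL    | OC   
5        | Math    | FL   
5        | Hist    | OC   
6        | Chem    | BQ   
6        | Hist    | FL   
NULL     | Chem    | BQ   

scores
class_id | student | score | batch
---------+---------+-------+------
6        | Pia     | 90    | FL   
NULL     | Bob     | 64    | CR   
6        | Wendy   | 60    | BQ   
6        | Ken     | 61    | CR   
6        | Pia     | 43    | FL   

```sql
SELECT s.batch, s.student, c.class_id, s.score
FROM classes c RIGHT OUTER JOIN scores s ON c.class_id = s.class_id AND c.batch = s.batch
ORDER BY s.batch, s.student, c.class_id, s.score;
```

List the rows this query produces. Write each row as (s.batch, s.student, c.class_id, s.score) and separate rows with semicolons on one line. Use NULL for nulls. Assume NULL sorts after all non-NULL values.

(BQ, Wendy, 6, 60); (CR, Bob, NULL, 64); (CR, Ken, NULL, 61); (FL, Pia, 6, 43); (FL, Pia, 6, 90)

RIGHT JOIN keeps every row from `scores`; unmatched rows get NULL for `classes`'s columns.
Matching on c.class_id = s.class_id AND c.batch = s.batch. A NULL in a compared column never satisfies the condition.
- c (class_id=5, batch=OC) has no partner in s.
- c (class_id=5, batch=FL) has no partner in s.
- c (class_id=5, batch=OC) has no partner in s.
- c (class_id=6, batch=BQ) pairs with 1 row(s) of s.
- c (class_id=6, batch=FL) pairs with 2 row(s) of s.
- c (class_id=NULL, batch=BQ) has no partner in s.
- 2 s row(s) had no c match → kept, c columns NULL.
After projecting and ordering:
s.batch | s.student | c.class_id | s.score
BQ | Wendy | 6 | 60
CR | Bob | NULL | 64
CR | Ken | NULL | 61
FL | Pia | 6 | 43
FL | Pia | 6 | 90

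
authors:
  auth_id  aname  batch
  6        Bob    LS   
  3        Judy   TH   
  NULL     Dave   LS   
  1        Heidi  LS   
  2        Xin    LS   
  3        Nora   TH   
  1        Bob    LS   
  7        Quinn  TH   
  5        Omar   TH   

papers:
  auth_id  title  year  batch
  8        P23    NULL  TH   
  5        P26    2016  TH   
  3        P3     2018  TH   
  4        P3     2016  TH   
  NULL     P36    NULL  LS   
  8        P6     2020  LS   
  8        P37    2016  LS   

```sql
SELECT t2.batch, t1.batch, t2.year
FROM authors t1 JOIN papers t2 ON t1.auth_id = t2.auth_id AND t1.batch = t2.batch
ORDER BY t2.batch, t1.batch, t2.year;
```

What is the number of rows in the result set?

INNER JOIN keeps only pairs where the ON condition holds.
Matching on t1.auth_id = t2.auth_id AND t1.batch = t2.batch. A NULL in a compared column never satisfies the condition.
- t1 (auth_id=6, batch=LS) has no partner → excluded.
- t1 (auth_id=3, batch=TH) pairs with 1 row(s) of t2.
- t1 (auth_id=NULL, batch=LS) has no partner → excluded.
- t1 (auth_id=1, batch=LS) has no partner → excluded.
- t1 (auth_id=2, batch=LS) has no partner → excluded.
- t1 (auth_id=3, batch=TH) pairs with 1 row(s) of t2.
- t1 (auth_id=1, batch=LS) has no partner → excluded.
- t1 (auth_id=7, batch=TH) has no partner → excluded.
- t1 (auth_id=5, batch=TH) pairs with 1 row(s) of t2.
Total: 3 rows.

3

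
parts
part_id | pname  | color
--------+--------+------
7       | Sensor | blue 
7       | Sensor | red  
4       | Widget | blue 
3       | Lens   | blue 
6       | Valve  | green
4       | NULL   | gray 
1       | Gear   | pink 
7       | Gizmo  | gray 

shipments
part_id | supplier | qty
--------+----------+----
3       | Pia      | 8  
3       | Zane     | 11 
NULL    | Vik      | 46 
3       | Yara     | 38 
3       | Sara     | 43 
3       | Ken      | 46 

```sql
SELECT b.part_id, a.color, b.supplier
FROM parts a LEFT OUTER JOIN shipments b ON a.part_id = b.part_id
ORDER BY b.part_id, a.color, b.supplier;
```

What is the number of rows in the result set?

LEFT JOIN keeps every row from `parts`; unmatched rows get NULL for `shipments`'s columns.
Matching on a.part_id = b.part_id. A NULL in a compared column never satisfies the condition.
- a row (part_id=7): no match → kept, b columns NULL.
- a row (part_id=7): no match → kept, b columns NULL.
- a row (part_id=4): no match → kept, b columns NULL.
- a row (part_id=3): matches 5 b row(s) → 5 output row(s).
- a row (part_id=6): no match → kept, b columns NULL.
- a row (part_id=4): no match → kept, b columns NULL.
- a row (part_id=1): no match → kept, b columns NULL.
- a row (part_id=7): no match → kept, b columns NULL.
Total: 5 matched + 7 padded = 12 rows.

12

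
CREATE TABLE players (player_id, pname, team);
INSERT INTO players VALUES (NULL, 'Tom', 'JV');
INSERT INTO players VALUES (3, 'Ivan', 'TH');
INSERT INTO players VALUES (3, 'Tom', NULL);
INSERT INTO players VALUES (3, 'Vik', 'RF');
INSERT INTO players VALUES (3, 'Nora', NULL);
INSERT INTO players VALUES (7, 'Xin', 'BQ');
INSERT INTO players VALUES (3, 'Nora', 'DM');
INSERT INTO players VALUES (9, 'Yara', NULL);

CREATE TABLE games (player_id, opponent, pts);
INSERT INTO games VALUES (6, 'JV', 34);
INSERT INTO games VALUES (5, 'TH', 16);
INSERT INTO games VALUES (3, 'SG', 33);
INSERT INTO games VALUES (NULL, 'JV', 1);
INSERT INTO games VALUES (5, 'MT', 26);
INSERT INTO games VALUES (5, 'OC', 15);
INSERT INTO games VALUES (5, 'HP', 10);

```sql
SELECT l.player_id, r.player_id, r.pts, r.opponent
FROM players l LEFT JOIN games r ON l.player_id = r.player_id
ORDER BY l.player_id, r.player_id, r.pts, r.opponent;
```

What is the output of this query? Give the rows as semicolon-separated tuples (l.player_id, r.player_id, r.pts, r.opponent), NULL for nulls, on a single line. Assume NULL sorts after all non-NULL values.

LEFT JOIN keeps every row from `players`; unmatched rows get NULL for `games`'s columns.
Matching on l.player_id = r.player_id. A NULL in a compared column never satisfies the condition.
- player_id=NULL: no r row matches, row kept with r columns NULL.
- player_id=3: 1 matching r row(s), so 1 row(s) emitted.
- player_id=3: 1 matching r row(s), so 1 row(s) emitted.
- player_id=3: 1 matching r row(s), so 1 row(s) emitted.
- player_id=3: 1 matching r row(s), so 1 row(s) emitted.
- player_id=7: no r row matches, row kept with r columns NULL.
- player_id=3: 1 matching r row(s), so 1 row(s) emitted.
- player_id=9: no r row matches, row kept with r columns NULL.
After projecting and ordering:
l.player_id | r.player_id | r.pts | r.opponent
3 | 3 | 33 | SG
3 | 3 | 33 | SG
3 | 3 | 33 | SG
3 | 3 | 33 | SG
3 | 3 | 33 | SG
7 | NULL | NULL | NULL
9 | NULL | NULL | NULL
NULL | NULL | NULL | NULL

(3, 3, 33, SG); (3, 3, 33, SG); (3, 3, 33, SG); (3, 3, 33, SG); (3, 3, 33, SG); (7, NULL, NULL, NULL); (9, NULL, NULL, NULL); (NULL, NULL, NULL, NULL)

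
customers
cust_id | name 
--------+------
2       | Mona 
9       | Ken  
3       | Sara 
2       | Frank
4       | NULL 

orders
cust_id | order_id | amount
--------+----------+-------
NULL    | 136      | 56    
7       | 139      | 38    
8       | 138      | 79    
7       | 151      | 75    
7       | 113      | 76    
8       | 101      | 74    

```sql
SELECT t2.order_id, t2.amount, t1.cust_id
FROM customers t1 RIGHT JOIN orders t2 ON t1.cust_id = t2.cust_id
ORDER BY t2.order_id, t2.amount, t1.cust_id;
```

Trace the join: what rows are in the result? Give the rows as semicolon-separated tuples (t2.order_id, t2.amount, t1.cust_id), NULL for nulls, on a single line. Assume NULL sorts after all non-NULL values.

RIGHT JOIN keeps every row from `orders`; unmatched rows get NULL for `customers`'s columns.
Matching on t1.cust_id = t2.cust_id. A NULL in a compared column never satisfies the condition.
- t1 (cust_id=2) has no partner in t2.
- t1 (cust_id=9) has no partner in t2.
- t1 (cust_id=3) has no partner in t2.
- t1 (cust_id=2) has no partner in t2.
- t1 (cust_id=4) has no partner in t2.
- plus 6 unmatched t2 row(s), each kept with NULL t1 columns.
After projecting and ordering:
t2.order_id | t2.amount | t1.cust_id
101 | 74 | NULL
113 | 76 | NULL
136 | 56 | NULL
138 | 79 | NULL
139 | 38 | NULL
151 | 75 | NULL

(101, 74, NULL); (113, 76, NULL); (136, 56, NULL); (138, 79, NULL); (139, 38, NULL); (151, 75, NULL)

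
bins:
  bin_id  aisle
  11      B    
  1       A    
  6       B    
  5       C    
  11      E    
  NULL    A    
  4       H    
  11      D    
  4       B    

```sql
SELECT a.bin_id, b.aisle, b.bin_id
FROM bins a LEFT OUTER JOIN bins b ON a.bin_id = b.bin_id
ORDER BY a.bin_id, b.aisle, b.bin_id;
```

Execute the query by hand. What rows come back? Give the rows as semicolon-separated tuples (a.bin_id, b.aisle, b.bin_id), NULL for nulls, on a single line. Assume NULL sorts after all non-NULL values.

LEFT JOIN keeps every row from `bins a`; unmatched rows get NULL for `bins b`'s columns.
Matching on a.bin_id = b.bin_id. A NULL in a compared column never satisfies the condition.
Matched pairs: 16; unmatched a rows kept: 1.

(1, A, 1); (4, B, 4); (4, B, 4); (4, H, 4); (4, H, 4); (5, C, 5); (6, B, 6); (11, B, 11); (11, B, 11); (11, B, 11); (11, D, 11); (11, D, 11); (11, D, 11); (11, E, 11); (11, E, 11); (11, E, 11); (NULL, NULL, NULL)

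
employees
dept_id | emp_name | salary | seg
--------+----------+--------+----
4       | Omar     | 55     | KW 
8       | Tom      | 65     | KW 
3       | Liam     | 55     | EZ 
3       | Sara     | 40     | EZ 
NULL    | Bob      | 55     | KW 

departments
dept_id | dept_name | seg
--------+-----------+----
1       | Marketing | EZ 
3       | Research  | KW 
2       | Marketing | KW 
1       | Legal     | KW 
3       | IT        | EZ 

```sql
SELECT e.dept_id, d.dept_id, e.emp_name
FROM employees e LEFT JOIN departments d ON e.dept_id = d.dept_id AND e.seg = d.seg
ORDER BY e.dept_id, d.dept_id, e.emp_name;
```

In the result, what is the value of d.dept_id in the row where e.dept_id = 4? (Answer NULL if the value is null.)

NULL

LEFT JOIN keeps every row from `employees`; unmatched rows get NULL for `departments`'s columns.
Matching on e.dept_id = d.dept_id AND e.seg = d.seg. A NULL in a compared column never satisfies the condition.
- dept_id=4, seg=KW: no d row matches, row kept with d columns NULL.
- dept_id=8, seg=KW: no d row matches, row kept with d columns NULL.
- dept_id=3, seg=EZ: 1 matching d row(s), so 1 row(s) emitted.
- dept_id=3, seg=EZ: 1 matching d row(s), so 1 row(s) emitted.
- dept_id=NULL, seg=KW: no d row matches, row kept with d columns NULL.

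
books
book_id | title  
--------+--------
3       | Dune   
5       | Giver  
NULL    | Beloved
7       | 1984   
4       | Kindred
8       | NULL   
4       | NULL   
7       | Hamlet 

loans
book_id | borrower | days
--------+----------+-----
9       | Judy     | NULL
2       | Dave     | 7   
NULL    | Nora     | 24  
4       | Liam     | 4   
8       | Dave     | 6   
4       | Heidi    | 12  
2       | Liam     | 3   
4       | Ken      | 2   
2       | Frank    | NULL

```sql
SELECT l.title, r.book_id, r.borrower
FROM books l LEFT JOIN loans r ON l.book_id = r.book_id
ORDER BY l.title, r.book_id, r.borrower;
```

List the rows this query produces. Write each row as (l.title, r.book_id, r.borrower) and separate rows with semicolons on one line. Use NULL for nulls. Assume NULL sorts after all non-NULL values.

LEFT JOIN keeps every row from `books`; unmatched rows get NULL for `loans`'s columns.
Matching on l.book_id = r.book_id. A NULL in a compared column never satisfies the condition.
- l (book_id=3) has no partner → padded with NULL.
- l (book_id=5) has no partner → padded with NULL.
- l (book_id=NULL) has no partner → padded with NULL.
- l (book_id=7) has no partner → padded with NULL.
- l (book_id=4) pairs with 3 row(s) of r.
- l (book_id=8) pairs with 1 row(s) of r.
- l (book_id=4) pairs with 3 row(s) of r.
- l (book_id=7) has no partner → padded with NULL.

(1984, NULL, NULL); (Beloved, NULL, NULL); (Dune, NULL, NULL); (Giver, NULL, NULL); (Hamlet, NULL, NULL); (Kindred, 4, Heidi); (Kindred, 4, Ken); (Kindred, 4, Liam); (NULL, 4, Heidi); (NULL, 4, Ken); (NULL, 4, Liam); (NULL, 8, Dave)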